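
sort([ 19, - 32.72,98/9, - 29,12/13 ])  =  [-32.72, - 29,  12/13  ,  98/9, 19 ]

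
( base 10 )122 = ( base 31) 3T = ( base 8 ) 172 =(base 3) 11112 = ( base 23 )57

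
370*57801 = 21386370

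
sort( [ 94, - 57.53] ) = [ -57.53, 94] 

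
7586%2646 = 2294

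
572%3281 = 572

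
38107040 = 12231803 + 25875237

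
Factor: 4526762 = 2^1*2263381^1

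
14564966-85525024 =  - 70960058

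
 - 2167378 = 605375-2772753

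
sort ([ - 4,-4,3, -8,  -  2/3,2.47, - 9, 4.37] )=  [ - 9, - 8, - 4, - 4, - 2/3,2.47,3,4.37 ]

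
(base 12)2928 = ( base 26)720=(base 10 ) 4784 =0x12B0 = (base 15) 163E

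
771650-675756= 95894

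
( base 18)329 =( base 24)1i9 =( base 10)1017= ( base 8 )1771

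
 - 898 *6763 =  - 6073174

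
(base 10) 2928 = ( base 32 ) 2RG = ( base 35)2dn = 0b101101110000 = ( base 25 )4H3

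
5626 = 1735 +3891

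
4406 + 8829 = 13235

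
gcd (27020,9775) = 5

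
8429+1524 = 9953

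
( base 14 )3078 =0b10000010010010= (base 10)8338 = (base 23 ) FHC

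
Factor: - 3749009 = - 11^1*340819^1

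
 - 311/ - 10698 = 311/10698 = 0.03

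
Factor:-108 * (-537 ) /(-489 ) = -19332/163 = - 2^2*3^3*163^( - 1 ) * 179^1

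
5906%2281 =1344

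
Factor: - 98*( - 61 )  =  5978  =  2^1 * 7^2*61^1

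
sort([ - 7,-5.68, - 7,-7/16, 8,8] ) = [ - 7 ,-7, - 5.68, - 7/16, 8,8 ] 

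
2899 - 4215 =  - 1316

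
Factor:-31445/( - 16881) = 3^( - 1)*5^1 * 17^( - 1 )*19^1 = 95/51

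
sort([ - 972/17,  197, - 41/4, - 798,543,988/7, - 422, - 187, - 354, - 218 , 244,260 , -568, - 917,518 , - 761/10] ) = [  -  917, - 798, - 568, - 422, - 354 , - 218, - 187,  -  761/10, - 972/17, - 41/4,988/7 , 197, 244, 260,518 , 543]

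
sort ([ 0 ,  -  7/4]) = [  -  7/4, 0]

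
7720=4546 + 3174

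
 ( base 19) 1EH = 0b1010000100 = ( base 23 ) 150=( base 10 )644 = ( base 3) 212212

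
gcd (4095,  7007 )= 91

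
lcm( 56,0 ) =0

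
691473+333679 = 1025152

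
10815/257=42 + 21/257 = 42.08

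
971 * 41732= 40521772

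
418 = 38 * 11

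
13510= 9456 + 4054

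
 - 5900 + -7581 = -13481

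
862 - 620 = 242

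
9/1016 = 9/1016=0.01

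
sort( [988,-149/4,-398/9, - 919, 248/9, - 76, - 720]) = [ - 919, - 720, - 76,- 398/9, - 149/4 , 248/9,988]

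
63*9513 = 599319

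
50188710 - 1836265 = 48352445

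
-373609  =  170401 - 544010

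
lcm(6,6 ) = 6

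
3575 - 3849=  - 274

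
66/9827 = 66/9827  =  0.01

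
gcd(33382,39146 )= 2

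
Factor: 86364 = 2^2*3^2*2399^1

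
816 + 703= 1519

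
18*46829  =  842922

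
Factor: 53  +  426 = 479^1 = 479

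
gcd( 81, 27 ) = 27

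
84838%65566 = 19272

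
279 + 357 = 636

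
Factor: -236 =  - 2^2*59^1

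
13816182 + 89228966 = 103045148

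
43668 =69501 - 25833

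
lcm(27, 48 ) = 432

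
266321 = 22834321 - 22568000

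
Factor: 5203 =11^2 *43^1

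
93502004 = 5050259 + 88451745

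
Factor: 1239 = 3^1*7^1*59^1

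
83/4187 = 83/4187 = 0.02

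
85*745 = 63325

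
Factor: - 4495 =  - 5^1*29^1*31^1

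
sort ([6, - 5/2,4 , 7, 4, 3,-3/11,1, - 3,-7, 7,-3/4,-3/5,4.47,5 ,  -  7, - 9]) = [-9, - 7, - 7 ,-3,-5/2, - 3/4,  -  3/5,-3/11,1, 3 , 4,4,4.47,  5,6,7, 7]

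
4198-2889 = 1309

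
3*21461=64383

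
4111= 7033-2922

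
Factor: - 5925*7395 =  - 43815375 = -3^2 * 5^3*17^1*29^1*79^1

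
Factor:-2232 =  - 2^3* 3^2*31^1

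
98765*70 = 6913550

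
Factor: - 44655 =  - 3^1*5^1*  13^1 * 229^1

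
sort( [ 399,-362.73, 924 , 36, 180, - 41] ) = [  -  362.73, - 41,36, 180,  399,924] 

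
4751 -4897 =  - 146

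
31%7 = 3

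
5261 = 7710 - 2449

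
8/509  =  8/509 =0.02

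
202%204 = 202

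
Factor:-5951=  - 11^1*541^1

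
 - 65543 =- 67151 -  - 1608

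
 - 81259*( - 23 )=1868957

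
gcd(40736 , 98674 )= 2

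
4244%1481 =1282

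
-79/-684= 79/684 = 0.12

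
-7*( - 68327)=478289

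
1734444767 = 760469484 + 973975283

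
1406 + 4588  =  5994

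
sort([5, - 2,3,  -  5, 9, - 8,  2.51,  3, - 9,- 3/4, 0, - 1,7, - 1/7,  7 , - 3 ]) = [  -  9, - 8, - 5,-3, - 2, - 1, - 3/4, - 1/7,  0 , 2.51, 3, 3,5,7, 7,  9]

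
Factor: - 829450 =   -  2^1*5^2  *  53^1*313^1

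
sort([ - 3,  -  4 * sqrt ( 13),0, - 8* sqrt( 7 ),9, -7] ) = [ - 8  *sqrt( 7),  -  4*sqrt(13), - 7,- 3,0,9]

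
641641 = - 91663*( - 7) 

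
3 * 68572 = 205716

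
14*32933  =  461062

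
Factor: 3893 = 17^1 * 229^1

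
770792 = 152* 5071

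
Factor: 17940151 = 17^1*1055303^1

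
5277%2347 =583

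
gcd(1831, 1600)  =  1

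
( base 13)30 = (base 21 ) 1i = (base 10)39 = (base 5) 124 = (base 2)100111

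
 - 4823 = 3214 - 8037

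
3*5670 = 17010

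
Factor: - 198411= - 3^1 * 66137^1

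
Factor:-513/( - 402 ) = 2^( - 1)*3^2*19^1*67^ ( - 1)  =  171/134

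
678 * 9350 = 6339300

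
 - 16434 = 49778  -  66212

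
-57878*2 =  - 115756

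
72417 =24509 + 47908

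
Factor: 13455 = 3^2  *5^1*13^1*23^1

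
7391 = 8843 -1452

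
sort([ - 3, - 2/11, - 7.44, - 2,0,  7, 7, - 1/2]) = [ - 7.44, - 3, - 2, - 1/2, - 2/11,  0, 7,  7] 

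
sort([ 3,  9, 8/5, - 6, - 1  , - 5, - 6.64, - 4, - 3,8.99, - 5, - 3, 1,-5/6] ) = [-6.64, - 6,-5, - 5, - 4,-3, - 3, - 1, - 5/6,  1, 8/5, 3,8.99, 9]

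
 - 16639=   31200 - 47839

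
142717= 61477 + 81240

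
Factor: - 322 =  - 2^1 * 7^1*23^1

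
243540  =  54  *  4510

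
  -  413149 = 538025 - 951174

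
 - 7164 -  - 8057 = 893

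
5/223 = 5/223  =  0.02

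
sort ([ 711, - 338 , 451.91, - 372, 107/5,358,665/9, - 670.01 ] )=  [ - 670.01,-372,-338,  107/5, 665/9, 358,451.91, 711]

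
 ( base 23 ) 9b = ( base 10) 218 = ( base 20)ai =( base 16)da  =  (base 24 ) 92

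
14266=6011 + 8255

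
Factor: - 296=  -  2^3*37^1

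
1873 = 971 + 902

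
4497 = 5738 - 1241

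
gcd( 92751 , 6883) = 1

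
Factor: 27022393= 83^1*325571^1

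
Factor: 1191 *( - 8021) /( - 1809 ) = 3^( - 2) * 13^1*67^ ( - 1) * 397^1 * 617^1 = 3184337/603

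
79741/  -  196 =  -79741/196=- 406.84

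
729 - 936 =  - 207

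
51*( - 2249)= -114699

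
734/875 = 734/875  =  0.84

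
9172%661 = 579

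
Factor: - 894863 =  - 17^1  *52639^1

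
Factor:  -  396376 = -2^3*49547^1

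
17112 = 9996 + 7116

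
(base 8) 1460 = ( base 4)30300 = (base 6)3440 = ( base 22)1F2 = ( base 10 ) 816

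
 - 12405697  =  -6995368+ - 5410329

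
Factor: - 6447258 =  - 2^1*3^2*358181^1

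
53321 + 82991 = 136312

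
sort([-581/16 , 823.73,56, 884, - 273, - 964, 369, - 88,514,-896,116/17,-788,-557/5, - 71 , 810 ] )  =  [- 964, - 896, - 788,- 273 , - 557/5, - 88 , - 71 , - 581/16, 116/17, 56,369,514, 810, 823.73 , 884]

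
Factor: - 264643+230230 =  - 3^1 * 11471^1=- 34413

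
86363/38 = 86363/38 =2272.71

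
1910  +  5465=7375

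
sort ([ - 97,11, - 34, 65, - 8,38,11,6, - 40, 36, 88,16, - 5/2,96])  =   [ - 97 , - 40,-34, - 8,-5/2, 6,11, 11  ,  16,36,38,65,88,96]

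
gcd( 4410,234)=18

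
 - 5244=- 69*76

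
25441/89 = 285+76/89 = 285.85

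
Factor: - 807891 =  - 3^1*7^1* 17^1*31^1*73^1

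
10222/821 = 12 + 370/821 = 12.45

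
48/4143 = 16/1381 = 0.01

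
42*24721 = 1038282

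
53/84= 53/84 = 0.63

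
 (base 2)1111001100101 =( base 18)1605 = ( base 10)7781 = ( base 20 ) J91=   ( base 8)17145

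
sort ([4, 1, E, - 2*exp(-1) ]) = [ - 2*exp(  -  1), 1, E,4 ] 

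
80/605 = 16/121=0.13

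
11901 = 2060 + 9841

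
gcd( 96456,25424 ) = 8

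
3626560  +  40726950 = 44353510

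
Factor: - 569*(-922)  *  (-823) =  - 431760614 = -2^1*461^1*569^1*823^1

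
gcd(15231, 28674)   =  3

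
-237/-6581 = 237/6581 = 0.04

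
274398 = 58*4731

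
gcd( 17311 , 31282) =1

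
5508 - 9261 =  - 3753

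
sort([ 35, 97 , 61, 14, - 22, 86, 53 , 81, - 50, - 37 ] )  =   [ - 50, - 37, - 22,  14,35, 53, 61, 81, 86,  97 ]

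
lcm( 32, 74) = 1184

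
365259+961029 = 1326288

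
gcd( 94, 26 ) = 2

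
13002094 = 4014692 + 8987402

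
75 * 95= 7125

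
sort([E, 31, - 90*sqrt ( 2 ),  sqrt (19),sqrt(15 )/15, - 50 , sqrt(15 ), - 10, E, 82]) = [ - 90*sqrt(2), - 50 , - 10,sqrt(15)/15, E, E, sqrt( 15) , sqrt( 19),31,  82]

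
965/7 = 965/7= 137.86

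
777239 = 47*16537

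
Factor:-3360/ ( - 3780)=2^3 * 3^( - 2 ) = 8/9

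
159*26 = 4134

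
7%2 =1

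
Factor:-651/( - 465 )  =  5^( - 1 )  *7^1 = 7/5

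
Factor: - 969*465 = -450585 = - 3^2*5^1 * 17^1*19^1*31^1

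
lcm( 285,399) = 1995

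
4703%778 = 35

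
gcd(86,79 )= 1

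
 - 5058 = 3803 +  - 8861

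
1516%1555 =1516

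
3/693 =1/231 = 0.00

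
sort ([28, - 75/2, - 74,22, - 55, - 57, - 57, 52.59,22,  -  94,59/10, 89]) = [ - 94 , - 74, - 57, - 57, - 55, - 75/2, 59/10,22,22,28,52.59,  89] 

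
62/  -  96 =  - 1 + 17/48=-0.65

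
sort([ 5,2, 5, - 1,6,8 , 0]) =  [ - 1, 0, 2,5, 5,  6,8]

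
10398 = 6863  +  3535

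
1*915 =915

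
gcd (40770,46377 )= 9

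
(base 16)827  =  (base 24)3EN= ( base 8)4047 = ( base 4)200213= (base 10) 2087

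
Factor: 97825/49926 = 2^( - 1 )  *3^( - 1)*5^2*7^1*13^1*43^1 *53^ (-1 ) * 157^( - 1)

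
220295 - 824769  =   - 604474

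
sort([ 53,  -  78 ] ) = [ - 78, 53]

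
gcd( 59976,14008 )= 136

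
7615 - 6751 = 864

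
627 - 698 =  - 71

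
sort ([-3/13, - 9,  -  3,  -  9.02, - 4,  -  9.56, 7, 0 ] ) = [ - 9.56 , - 9.02, - 9, - 4,  -  3, - 3/13,0, 7] 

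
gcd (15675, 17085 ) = 15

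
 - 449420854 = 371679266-821100120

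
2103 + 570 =2673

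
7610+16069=23679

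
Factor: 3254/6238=1627/3119 = 1627^1*3119^( - 1 )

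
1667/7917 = 1667/7917 = 0.21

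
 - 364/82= - 182/41 = - 4.44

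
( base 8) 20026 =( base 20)10ae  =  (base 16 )2016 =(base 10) 8214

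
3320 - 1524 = 1796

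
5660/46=2830/23 = 123.04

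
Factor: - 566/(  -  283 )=2  =  2^1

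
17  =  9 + 8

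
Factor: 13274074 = 2^1*11^1*269^1*2243^1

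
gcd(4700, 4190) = 10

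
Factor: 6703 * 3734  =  2^1*1867^1 * 6703^1 = 25029002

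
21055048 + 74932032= 95987080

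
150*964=144600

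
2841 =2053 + 788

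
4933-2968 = 1965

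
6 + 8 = 14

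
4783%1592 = 7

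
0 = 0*3975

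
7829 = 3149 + 4680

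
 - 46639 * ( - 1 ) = 46639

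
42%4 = 2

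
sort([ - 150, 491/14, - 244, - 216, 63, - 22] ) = [ - 244 , -216, - 150, - 22, 491/14,  63 ] 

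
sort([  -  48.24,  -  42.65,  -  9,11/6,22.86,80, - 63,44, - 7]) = [-63, - 48.24,-42.65, - 9,-7, 11/6, 22.86,44,80 ] 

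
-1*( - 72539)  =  72539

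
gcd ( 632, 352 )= 8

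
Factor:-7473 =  - 3^1*47^1*53^1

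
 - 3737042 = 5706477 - 9443519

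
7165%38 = 21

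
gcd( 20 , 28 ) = 4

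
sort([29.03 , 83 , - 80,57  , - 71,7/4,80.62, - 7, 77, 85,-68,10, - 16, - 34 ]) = [-80, - 71, - 68, - 34,-16 , - 7, 7/4,10, 29.03,57,  77,80.62  ,  83, 85]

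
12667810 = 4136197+8531613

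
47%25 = 22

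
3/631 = 3/631 = 0.00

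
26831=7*3833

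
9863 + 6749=16612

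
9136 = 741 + 8395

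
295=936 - 641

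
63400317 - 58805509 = 4594808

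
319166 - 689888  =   - 370722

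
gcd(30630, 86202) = 6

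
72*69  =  4968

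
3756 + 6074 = 9830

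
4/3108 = 1/777=0.00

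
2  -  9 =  - 7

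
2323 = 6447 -4124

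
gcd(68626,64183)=1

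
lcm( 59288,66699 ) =533592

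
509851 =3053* 167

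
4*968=3872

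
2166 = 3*722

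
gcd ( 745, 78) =1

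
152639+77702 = 230341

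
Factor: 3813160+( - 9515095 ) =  - 3^1*5^1*380129^1=   - 5701935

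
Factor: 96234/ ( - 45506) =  - 129/61 = -3^1*43^1 * 61^(- 1) 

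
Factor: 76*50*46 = 2^4 * 5^2 * 19^1 * 23^1  =  174800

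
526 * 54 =28404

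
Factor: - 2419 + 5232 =29^1*97^1 = 2813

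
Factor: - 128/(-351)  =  2^7*3^( - 3) * 13^( - 1)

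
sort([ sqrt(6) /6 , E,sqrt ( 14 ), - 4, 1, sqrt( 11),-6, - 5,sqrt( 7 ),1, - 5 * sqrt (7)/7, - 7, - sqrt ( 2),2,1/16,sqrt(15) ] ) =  [ - 7, - 6, - 5, - 4 , - 5*sqrt(7)/7,-sqrt( 2),1/16,sqrt( 6 ) /6,1, 1,2, sqrt ( 7 ), E, sqrt(11),sqrt(14) , sqrt(15 )] 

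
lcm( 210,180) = 1260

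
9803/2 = 4901 +1/2 = 4901.50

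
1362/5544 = 227/924 = 0.25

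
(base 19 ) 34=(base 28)25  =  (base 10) 61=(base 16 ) 3d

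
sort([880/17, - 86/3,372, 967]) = [  -  86/3,  880/17,372,967 ] 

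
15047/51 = 295 + 2/51 = 295.04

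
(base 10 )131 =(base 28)4J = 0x83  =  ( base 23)5G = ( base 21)65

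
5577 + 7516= 13093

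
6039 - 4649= 1390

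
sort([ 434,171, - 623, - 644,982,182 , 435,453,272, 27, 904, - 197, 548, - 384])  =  [ - 644, - 623 ,-384, - 197 , 27, 171, 182 , 272, 434, 435 , 453, 548,904,982] 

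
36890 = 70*527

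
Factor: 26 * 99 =2^1*3^2*11^1*13^1 = 2574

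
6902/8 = 862 + 3/4= 862.75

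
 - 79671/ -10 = 79671/10=7967.10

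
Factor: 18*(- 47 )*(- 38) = 2^2*3^2*19^1*47^1  =  32148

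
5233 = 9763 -4530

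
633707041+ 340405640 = 974112681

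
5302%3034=2268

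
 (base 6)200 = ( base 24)30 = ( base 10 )72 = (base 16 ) 48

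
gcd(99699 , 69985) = 1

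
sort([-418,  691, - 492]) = [ - 492,  -  418, 691 ]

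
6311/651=6311/651 = 9.69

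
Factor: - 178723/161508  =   - 2^( -2) *3^( - 1)*43^( - 1)*571^1=- 571/516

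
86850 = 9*9650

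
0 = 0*660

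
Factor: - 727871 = -19^1*29^1*1321^1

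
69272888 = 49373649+19899239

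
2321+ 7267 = 9588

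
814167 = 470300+343867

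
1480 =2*740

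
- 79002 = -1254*63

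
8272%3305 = 1662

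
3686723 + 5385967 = 9072690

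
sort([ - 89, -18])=[ - 89 , - 18]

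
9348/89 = 9348/89=105.03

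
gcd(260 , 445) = 5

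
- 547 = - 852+305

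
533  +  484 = 1017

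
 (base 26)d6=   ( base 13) 206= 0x158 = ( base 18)112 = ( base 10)344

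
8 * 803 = 6424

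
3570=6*595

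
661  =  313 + 348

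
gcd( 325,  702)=13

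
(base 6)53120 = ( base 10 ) 7176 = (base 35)5u1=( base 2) 1110000001000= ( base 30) 7t6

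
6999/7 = 6999/7  =  999.86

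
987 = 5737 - 4750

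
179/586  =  179/586=0.31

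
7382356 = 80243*92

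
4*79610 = 318440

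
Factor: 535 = 5^1 * 107^1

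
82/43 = 1 + 39/43=1.91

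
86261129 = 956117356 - 869856227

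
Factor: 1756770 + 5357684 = 2^1*29^1 * 122663^1 = 7114454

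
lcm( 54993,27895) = 1924755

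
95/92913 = 95/92913 = 0.00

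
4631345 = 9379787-4748442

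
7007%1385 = 82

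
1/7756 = 1/7756 = 0.00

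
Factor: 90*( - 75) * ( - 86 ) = 2^2*3^3*5^3*43^1 = 580500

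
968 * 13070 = 12651760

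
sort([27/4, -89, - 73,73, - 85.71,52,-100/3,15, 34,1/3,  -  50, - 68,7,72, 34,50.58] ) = [ - 89, - 85.71,- 73, - 68, - 50,  -  100/3,1/3, 27/4,7,15,  34,  34,50.58,52, 72, 73]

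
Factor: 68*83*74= 2^3*17^1*37^1*83^1 = 417656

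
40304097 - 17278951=23025146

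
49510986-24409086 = 25101900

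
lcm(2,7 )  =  14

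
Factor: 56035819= 7^1* 8005117^1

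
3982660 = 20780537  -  16797877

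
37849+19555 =57404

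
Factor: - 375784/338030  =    -  2^2*5^ ( - 1)*7^ ( -1 )*11^( - 1 )*107^1 = -428/385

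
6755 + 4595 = 11350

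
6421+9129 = 15550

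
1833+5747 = 7580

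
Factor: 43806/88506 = 3^( - 2)*7^2 * 11^(  -  1) = 49/99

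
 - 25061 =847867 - 872928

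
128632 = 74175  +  54457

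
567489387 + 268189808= 835679195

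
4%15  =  4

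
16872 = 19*888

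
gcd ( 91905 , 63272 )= 11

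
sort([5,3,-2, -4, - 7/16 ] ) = [ - 4,-2,  -  7/16, 3,  5 ]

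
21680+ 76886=98566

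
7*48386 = 338702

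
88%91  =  88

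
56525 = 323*175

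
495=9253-8758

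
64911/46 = 1411 + 5/46=1411.11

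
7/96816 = 7/96816 = 0.00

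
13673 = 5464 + 8209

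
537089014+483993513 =1021082527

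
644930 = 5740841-5095911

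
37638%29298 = 8340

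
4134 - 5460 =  - 1326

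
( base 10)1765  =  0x6e5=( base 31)1PT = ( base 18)581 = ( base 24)31d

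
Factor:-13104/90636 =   -  12/83 = - 2^2 *3^1*83^(  -  1) 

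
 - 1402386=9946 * ( - 141 )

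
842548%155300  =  66048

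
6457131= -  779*(-8289 )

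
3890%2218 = 1672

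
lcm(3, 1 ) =3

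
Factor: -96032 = -2^5* 3001^1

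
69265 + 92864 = 162129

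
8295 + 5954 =14249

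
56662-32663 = 23999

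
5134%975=259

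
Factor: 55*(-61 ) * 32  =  -2^5*5^1*11^1*61^1 =-107360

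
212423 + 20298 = 232721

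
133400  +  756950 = 890350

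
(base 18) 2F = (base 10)51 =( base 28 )1n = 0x33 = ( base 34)1h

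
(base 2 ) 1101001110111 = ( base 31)71H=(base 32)6JN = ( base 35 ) 5IK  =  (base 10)6775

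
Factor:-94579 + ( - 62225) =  - 2^2*3^1* 73^1 * 179^1  =  -  156804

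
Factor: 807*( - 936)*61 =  - 2^3*3^3*13^1*61^1* 269^1 = -  46076472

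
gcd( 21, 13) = 1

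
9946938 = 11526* 863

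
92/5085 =92/5085 = 0.02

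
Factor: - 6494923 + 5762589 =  - 2^1*366167^1 = - 732334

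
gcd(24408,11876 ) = 4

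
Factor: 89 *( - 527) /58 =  - 46903/58= - 2^( - 1) *17^1*29^(  -  1)*31^1*89^1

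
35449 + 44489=79938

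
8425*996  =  8391300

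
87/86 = 87/86 = 1.01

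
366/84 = 61/14 = 4.36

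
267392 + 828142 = 1095534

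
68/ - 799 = -1 + 43/47 = - 0.09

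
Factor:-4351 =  - 19^1*229^1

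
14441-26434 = -11993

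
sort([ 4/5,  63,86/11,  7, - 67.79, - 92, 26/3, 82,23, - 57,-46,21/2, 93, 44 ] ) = [ - 92, - 67.79, - 57,-46 , 4/5, 7,86/11, 26/3,21/2,23,44,63,82, 93 ]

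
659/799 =659/799 = 0.82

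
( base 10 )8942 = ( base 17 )1DG0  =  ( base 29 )aia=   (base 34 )7P0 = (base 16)22EE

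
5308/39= 5308/39 = 136.10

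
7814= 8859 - 1045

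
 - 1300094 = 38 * (  -  34213)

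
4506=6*751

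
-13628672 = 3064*( - 4448 ) 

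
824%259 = 47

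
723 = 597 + 126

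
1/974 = 1/974 = 0.00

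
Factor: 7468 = 2^2*1867^1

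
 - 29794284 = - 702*42442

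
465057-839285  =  -374228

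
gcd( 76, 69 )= 1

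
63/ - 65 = -1 + 2/65=   - 0.97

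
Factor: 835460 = 2^2*5^1*37^1*1129^1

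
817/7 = 116 + 5/7 =116.71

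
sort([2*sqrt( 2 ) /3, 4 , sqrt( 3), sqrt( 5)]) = [ 2*sqrt (2)/3, sqrt(3),sqrt(5) , 4]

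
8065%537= 10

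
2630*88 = 231440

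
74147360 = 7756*9560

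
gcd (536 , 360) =8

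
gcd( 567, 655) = 1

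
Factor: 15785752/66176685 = 2^3 * 3^( - 2 )*5^(-1) * 89^1 *277^( - 1)*5309^( - 1)* 22171^1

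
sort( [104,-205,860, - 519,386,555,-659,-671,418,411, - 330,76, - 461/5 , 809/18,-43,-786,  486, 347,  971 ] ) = [ -786, - 671, - 659,-519,- 330 ,-205 ,-461/5, - 43,809/18, 76,104, 347,386,411,418,486, 555,860,971]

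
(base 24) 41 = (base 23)45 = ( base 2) 1100001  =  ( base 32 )31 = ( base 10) 97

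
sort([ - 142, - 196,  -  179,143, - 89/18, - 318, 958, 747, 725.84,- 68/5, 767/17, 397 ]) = [ - 318, - 196, - 179, - 142, - 68/5  ,  -  89/18,767/17,143, 397,725.84 , 747, 958]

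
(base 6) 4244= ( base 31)103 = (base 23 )1il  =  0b1111000100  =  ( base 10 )964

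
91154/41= 2223+11/41 = 2223.27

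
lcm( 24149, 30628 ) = 1255748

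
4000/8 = 500 = 500.00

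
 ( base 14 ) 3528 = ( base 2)10010000100000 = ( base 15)2B18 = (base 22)J28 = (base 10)9248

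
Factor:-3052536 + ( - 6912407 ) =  -151^1*65993^1 = - 9964943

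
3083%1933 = 1150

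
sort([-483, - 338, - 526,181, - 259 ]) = [ - 526,  -  483, - 338, - 259, 181]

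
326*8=2608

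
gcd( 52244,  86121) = 1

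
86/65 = 86/65= 1.32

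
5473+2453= 7926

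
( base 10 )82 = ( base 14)5c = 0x52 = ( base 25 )37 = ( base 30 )2M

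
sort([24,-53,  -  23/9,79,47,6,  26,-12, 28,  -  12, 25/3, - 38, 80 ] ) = [  -  53,- 38 , - 12, - 12, - 23/9,  6, 25/3, 24,  26, 28,47 , 79,80 ] 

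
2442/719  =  2442/719= 3.40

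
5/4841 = 5/4841 = 0.00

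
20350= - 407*(-50)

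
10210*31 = 316510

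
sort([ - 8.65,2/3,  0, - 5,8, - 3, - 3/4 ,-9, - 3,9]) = [ - 9, - 8.65, - 5, - 3, - 3, - 3/4,0,2/3,8 , 9 ] 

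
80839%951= 4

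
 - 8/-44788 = 2/11197 = 0.00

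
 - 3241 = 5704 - 8945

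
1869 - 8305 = -6436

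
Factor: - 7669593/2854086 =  - 2^ (-1 )*3^2 *284059^1 * 475681^( - 1) = - 2556531/951362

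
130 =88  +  42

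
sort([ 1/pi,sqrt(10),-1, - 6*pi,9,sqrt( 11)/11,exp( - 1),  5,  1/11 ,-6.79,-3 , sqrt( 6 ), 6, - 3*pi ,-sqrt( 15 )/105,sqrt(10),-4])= [ -6*pi ,-3*pi, -6.79 , - 4, -3,  -  1, - sqrt( 15 ) /105, 1/11,sqrt( 11)/11,1/pi, exp( - 1),  sqrt( 6 ),sqrt(10 ), sqrt(10),5 , 6, 9 ] 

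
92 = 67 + 25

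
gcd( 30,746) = 2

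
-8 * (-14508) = 116064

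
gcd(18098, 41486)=2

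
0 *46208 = 0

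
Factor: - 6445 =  -5^1*1289^1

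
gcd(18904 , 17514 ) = 278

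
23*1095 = 25185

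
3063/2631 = 1 + 144/877 = 1.16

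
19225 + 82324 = 101549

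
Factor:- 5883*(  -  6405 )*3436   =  2^2*3^2*5^1*7^1*37^1*53^1*61^1 * 859^1 = 129470593140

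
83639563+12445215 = 96084778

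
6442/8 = 3221/4 = 805.25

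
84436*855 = 72192780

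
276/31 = 276/31 = 8.90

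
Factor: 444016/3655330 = 2^3 *5^( - 1) * 7^ (  -  1 )*79^( - 1)*661^ (-1 ) * 27751^1 = 222008/1827665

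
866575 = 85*10195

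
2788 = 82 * 34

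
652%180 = 112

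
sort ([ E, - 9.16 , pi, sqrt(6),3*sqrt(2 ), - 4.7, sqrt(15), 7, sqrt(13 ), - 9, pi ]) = [ - 9.16,  -  9, - 4.7, sqrt(6 ), E, pi  ,  pi,  sqrt(13),sqrt ( 15 ),3*sqrt(2), 7]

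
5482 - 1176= 4306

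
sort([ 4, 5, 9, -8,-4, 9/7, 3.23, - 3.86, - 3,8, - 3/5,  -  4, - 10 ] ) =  [-10,-8, - 4, - 4, - 3.86, - 3,-3/5, 9/7, 3.23,4, 5, 8, 9 ] 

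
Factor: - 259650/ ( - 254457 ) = 2^1*5^2*7^( - 2)=50/49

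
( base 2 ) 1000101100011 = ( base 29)58E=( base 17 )f6e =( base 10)4451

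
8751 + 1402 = 10153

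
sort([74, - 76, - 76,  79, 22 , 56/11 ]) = [-76 ,-76,56/11,  22,74, 79] 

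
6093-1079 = 5014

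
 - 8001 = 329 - 8330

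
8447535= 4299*1965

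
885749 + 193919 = 1079668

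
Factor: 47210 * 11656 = 550279760 = 2^4*5^1*31^1 *47^1*4721^1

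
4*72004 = 288016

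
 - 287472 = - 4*71868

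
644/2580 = 161/645 = 0.25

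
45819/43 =45819/43 = 1065.56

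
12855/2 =6427+1/2 = 6427.50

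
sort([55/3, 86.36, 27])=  [55/3, 27,86.36 ]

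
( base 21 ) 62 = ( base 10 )128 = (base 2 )10000000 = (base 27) 4K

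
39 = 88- 49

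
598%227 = 144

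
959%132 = 35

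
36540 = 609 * 60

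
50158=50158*1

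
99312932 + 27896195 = 127209127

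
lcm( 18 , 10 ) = 90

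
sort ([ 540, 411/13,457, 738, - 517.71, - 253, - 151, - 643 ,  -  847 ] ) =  [ - 847, - 643, - 517.71, - 253, - 151, 411/13,  457,  540, 738]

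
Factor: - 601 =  - 601^1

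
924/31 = 29 + 25/31 = 29.81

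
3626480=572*6340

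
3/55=3/55 = 0.05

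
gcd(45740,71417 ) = 1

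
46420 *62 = 2878040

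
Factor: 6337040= 2^4*5^1*113^1*701^1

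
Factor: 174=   2^1*3^1*29^1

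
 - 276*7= - 1932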